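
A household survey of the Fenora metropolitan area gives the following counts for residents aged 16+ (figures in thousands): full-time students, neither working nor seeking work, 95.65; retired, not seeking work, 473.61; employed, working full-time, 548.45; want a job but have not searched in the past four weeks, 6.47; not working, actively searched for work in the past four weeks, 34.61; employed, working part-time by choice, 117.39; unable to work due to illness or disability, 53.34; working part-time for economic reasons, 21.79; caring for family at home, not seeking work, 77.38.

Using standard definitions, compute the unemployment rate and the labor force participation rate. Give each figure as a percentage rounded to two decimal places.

Unemployment rate ≈ 4.79%; labor force participation rate ≈ 50.55%.

Employed = 548.45 + 117.39 + 21.79 = 687.63 thousand (anyone who worked, including part-time for economic reasons, counts as employed).
Unemployed = 34.61 thousand.
Labor force = 687.63 + 34.61 = 722.24 thousand.
Not in labor force = 95.65 + 473.61 + 6.47 + 53.34 + 77.38 = 706.45 thousand (those not working and not actively searching are outside the labor force — including those who want a job but have given up searching).
Civilian working-age population = 722.24 + 706.45 = 1,428.69 thousand.
Unemployment rate = 34.61 / 722.24 = 4.79%.
Labor force participation rate = 722.24 / 1,428.69 = 50.55%.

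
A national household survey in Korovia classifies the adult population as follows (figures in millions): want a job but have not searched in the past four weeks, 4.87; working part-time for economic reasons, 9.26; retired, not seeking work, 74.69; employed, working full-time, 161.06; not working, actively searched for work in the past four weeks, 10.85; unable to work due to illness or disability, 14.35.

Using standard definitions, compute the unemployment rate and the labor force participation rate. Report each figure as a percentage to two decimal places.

Employed = 9.26 + 161.06 = 170.32 million (anyone who worked, including part-time for economic reasons, counts as employed).
Unemployed = 10.85 million.
Labor force = 170.32 + 10.85 = 181.17 million.
Not in labor force = 4.87 + 74.69 + 14.35 = 93.91 million (those not working and not actively searching are outside the labor force — including those who want a job but have given up searching).
Civilian working-age population = 181.17 + 93.91 = 275.08 million.
Unemployment rate = 10.85 / 181.17 = 5.99%.
Labor force participation rate = 181.17 / 275.08 = 65.86%.

Unemployment rate ≈ 5.99%; labor force participation rate ≈ 65.86%.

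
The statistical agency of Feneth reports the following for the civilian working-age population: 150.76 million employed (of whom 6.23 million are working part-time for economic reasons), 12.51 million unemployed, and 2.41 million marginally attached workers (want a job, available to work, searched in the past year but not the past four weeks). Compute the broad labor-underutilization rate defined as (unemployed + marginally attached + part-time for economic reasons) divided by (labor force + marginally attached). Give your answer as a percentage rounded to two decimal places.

Broad underutilization rate ≈ 12.77%.

Labor force = 150.76 + 12.51 = 163.27 million.
Numerator = 12.51 + 2.41 + 6.23 = 21.15 million.
Denominator = 163.27 + 2.41 = 165.68 million.
Broad rate = 21.15 / 165.68 = 12.77%.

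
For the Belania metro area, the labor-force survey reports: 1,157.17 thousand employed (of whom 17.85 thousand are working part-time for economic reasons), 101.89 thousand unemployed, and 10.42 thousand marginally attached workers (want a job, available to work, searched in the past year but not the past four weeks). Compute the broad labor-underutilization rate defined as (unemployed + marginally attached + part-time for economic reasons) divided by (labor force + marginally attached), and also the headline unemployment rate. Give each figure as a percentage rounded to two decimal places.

Labor force = 1,157.17 + 101.89 = 1,259.06 thousand.
Numerator = 101.89 + 10.42 + 17.85 = 130.16 thousand.
Denominator = 1,259.06 + 10.42 = 1,269.48 thousand.
Broad rate = 130.16 / 1,269.48 = 10.25%.
Headline unemployment rate = 101.89 / 1,259.06 = 8.09%.

Broad underutilization rate ≈ 10.25%; headline unemployment rate ≈ 8.09%.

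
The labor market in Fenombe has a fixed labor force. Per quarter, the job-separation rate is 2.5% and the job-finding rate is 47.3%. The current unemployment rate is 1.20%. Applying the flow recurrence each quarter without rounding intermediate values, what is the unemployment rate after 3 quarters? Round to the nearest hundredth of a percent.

Unemployment rate after three quarters ≈ 4.54%.

With a fixed labor force, u_{t+1} = u_t + s·(1−u_t) − f·u_t = u_t·(1−s−f) + s.
Here 1−s−f = 0.502 and s = 0.025.
u_1 = 0.012000 × 0.502 + 0.025 = 0.031024.
u_2 = 0.031024 × 0.502 + 0.025 = 0.040574.
u_3 = 0.040574 × 0.502 + 0.025 = 0.045368.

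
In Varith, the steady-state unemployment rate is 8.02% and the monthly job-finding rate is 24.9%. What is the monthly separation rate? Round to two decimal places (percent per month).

From u* = s/(s+f): s = u·f/(1−u).
s = 0.0802 × 24.9 / (1 − 0.0802) = 1.9970 / 0.9198 ≈ 2.17% per month.

Separation rate ≈ 2.17% per month.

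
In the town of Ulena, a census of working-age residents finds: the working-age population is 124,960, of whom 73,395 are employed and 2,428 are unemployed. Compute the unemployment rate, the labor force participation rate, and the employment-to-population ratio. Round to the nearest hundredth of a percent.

Unemployment rate ≈ 3.20%; labor force participation rate ≈ 60.68%; employment-population ratio ≈ 58.73%.

Labor force = employed + unemployed = 73,395 + 2,428 = 75,823.
Unemployment rate = 2,428 / 75,823 = 3.20%.
Labor force participation rate = 75,823 / 124,960 = 60.68%.
Employment-population ratio = 73,395 / 124,960 = 58.73%.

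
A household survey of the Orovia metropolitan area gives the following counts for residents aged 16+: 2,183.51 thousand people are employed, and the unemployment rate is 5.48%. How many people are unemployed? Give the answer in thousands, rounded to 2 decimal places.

Let U be the number unemployed. The labor force is E + U, and U/(E+U) = 0.0548.
So U = 0.0548 × 2,183.51 / (1 − 0.0548) = 119.6563 / 0.9452 ≈ 126.59 thousand.

About 126.59 thousand are unemployed.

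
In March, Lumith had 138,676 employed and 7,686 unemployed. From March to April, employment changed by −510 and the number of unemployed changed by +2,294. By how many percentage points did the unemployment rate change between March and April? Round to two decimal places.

March: labor force = 138,676 + 7,686 = 146,362; u = 7,686/146,362 = 5.25%.
April: labor force = 138,166 + 9,980 = 148,146; u = 9,980/148,146 = 6.74%.
Change = 6.74% − 5.25% = +1.49 pp.

The unemployment rate changed by +1.49 percentage points.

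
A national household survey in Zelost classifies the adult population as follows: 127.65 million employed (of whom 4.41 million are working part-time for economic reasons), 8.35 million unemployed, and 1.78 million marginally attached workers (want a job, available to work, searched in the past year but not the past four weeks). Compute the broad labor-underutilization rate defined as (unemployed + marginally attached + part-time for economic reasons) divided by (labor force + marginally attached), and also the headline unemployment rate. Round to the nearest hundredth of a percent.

Broad underutilization rate ≈ 10.55%; headline unemployment rate ≈ 6.14%.

Labor force = 127.65 + 8.35 = 136.00 million.
Numerator = 8.35 + 1.78 + 4.41 = 14.54 million.
Denominator = 136.00 + 1.78 = 137.78 million.
Broad rate = 14.54 / 137.78 = 10.55%.
Headline unemployment rate = 8.35 / 136.00 = 6.14%.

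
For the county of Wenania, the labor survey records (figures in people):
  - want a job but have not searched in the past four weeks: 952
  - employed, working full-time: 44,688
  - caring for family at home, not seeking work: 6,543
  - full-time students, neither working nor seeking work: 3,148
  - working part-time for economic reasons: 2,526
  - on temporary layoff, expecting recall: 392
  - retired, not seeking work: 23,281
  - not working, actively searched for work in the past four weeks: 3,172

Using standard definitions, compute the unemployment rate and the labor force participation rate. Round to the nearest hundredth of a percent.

Unemployment rate ≈ 7.02%; labor force participation rate ≈ 59.95%.

Employed = 44,688 + 2,526 = 47,214 (anyone who worked, including part-time for economic reasons, counts as employed).
Unemployed = 392 + 3,172 = 3,564 (jobless and actively searching, or on temporary layoff).
Labor force = 47,214 + 3,564 = 50,778.
Not in labor force = 952 + 6,543 + 3,148 + 23,281 = 33,924 (those not working and not actively searching are outside the labor force — including those who want a job but have given up searching).
Civilian working-age population = 50,778 + 33,924 = 84,702.
Unemployment rate = 3,564 / 50,778 = 7.02%.
Labor force participation rate = 50,778 / 84,702 = 59.95%.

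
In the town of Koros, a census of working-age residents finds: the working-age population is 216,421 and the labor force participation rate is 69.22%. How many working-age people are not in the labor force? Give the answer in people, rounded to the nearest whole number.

Share not in the labor force = 1 − 0.6922 = 0.3078.
Not in labor force = 0.3078 × 216,421 ≈ 66,614.

About 66,614 are not in the labor force.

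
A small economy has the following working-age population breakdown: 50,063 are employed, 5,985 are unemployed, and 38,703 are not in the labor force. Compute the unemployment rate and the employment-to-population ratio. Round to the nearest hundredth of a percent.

Labor force = employed + unemployed = 50,063 + 5,985 = 56,048.
Working-age population = 56,048 + 38,703 = 94,751.
Unemployment rate = 5,985 / 56,048 = 10.68%.
Employment-population ratio = 50,063 / 94,751 = 52.84%.

Unemployment rate ≈ 10.68%; employment-population ratio ≈ 52.84%.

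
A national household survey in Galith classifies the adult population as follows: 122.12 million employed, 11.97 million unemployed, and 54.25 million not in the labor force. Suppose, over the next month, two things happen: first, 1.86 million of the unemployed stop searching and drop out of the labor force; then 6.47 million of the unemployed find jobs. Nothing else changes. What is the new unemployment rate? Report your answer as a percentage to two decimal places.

Initially, labor force = 122.12 + 11.97 = 134.09 million, so u = 11.97/134.09 = 8.93%.
After the first change, unemployed and labor force both fall by 1.86 → E = 122.12, U = 10.11, labor force = 132.23 million.
After the second change, unemployed falls and employed rises by 6.47; labor force unchanged → E = 128.59, U = 3.64, labor force = 132.23 million.
New unemployment rate = 3.64 / 132.23 = 2.75%.

New unemployment rate ≈ 2.75%.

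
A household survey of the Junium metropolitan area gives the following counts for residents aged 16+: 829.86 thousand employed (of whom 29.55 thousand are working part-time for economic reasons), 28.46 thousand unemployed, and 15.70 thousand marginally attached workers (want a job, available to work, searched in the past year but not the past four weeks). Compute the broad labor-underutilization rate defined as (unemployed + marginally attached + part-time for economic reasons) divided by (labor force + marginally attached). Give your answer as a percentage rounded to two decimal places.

Labor force = 829.86 + 28.46 = 858.32 thousand.
Numerator = 28.46 + 15.70 + 29.55 = 73.71 thousand.
Denominator = 858.32 + 15.70 = 874.02 thousand.
Broad rate = 73.71 / 874.02 = 8.43%.

Broad underutilization rate ≈ 8.43%.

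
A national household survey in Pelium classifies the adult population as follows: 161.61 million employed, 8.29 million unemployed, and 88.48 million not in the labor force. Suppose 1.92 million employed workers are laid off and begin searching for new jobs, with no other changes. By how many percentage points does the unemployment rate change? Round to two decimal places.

Initially, labor force = 161.61 + 8.29 = 169.90 million, so u = 8.29/169.90 = 4.88%.
After the change, employed falls and unemployed rises by 1.92; labor force unchanged → E = 159.69, U = 10.21, labor force = 169.90 million.
New unemployment rate = 10.21 / 169.90 = 6.01%.
Change = 6.01% − 4.88% = +1.13 percentage points.

The unemployment rate changes by +1.13 percentage points.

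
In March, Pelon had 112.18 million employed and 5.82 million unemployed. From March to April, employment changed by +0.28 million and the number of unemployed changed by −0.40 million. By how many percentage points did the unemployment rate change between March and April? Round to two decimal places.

March: labor force = 112.18 + 5.82 = 118.00; u = 5.82/118.00 = 4.93%.
April: labor force = 112.46 + 5.42 = 117.88; u = 5.42/117.88 = 4.60%.
Change = 4.60% − 4.93% = −0.33 pp.

The unemployment rate changed by −0.33 percentage points.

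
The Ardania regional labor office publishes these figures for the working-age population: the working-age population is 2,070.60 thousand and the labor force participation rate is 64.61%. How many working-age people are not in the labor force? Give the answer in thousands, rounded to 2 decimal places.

About 732.79 thousand are not in the labor force.

Share not in the labor force = 1 − 0.6461 = 0.3539.
Not in labor force = 0.3539 × 2,070.60 ≈ 732.79 thousand.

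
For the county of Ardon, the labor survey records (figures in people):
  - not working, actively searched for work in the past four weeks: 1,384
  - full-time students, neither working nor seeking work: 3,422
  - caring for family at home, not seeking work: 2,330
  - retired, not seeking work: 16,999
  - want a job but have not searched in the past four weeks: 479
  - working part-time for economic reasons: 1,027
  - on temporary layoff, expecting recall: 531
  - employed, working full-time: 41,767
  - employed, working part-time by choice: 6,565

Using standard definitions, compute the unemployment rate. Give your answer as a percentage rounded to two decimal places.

Unemployment rate ≈ 3.73%.

Employed = 1,027 + 41,767 + 6,565 = 49,359 (anyone who worked, including part-time for economic reasons, counts as employed).
Unemployed = 1,384 + 531 = 1,915 (jobless and actively searching, or on temporary layoff).
Labor force = 49,359 + 1,915 = 51,274.
Unemployment rate = 1,915 / 51,274 = 3.73%.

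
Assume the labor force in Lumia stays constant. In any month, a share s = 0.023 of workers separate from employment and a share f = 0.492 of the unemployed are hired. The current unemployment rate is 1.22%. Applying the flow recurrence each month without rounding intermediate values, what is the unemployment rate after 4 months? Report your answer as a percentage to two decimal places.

With a fixed labor force, u_{t+1} = u_t + s·(1−u_t) − f·u_t = u_t·(1−s−f) + s.
Here 1−s−f = 0.485 and s = 0.023.
u_1 = 0.012200 × 0.485 + 0.023 = 0.028917.
u_2 = 0.028917 × 0.485 + 0.023 = 0.037025.
u_3 = 0.037025 × 0.485 + 0.023 = 0.040957.
u_4 = 0.040957 × 0.485 + 0.023 = 0.042864.

Unemployment rate after four months ≈ 4.29%.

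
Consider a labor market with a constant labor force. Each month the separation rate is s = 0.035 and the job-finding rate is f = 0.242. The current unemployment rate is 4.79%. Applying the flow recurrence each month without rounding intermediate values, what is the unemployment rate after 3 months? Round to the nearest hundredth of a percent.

With a fixed labor force, u_{t+1} = u_t + s·(1−u_t) − f·u_t = u_t·(1−s−f) + s.
Here 1−s−f = 0.723 and s = 0.035.
u_1 = 0.047900 × 0.723 + 0.035 = 0.069632.
u_2 = 0.069632 × 0.723 + 0.035 = 0.085344.
u_3 = 0.085344 × 0.723 + 0.035 = 0.096704.

Unemployment rate after three months ≈ 9.67%.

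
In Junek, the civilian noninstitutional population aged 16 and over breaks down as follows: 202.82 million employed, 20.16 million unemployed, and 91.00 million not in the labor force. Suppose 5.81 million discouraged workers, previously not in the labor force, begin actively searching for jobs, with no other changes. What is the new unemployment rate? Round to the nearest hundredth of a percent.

Initially, labor force = 202.82 + 20.16 = 222.98 million, so u = 20.16/222.98 = 9.04%.
After the change, unemployed and labor force both rise by 5.81 → E = 202.82, U = 25.97, labor force = 228.79 million.
New unemployment rate = 25.97 / 228.79 = 11.35%.

New unemployment rate ≈ 11.35%.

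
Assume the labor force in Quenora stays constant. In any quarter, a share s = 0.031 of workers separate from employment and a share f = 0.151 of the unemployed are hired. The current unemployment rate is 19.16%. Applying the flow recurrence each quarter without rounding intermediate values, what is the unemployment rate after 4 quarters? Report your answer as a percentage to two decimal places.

Unemployment rate after four quarters ≈ 17.99%.

With a fixed labor force, u_{t+1} = u_t + s·(1−u_t) − f·u_t = u_t·(1−s−f) + s.
Here 1−s−f = 0.818 and s = 0.031.
u_1 = 0.191600 × 0.818 + 0.031 = 0.187729.
u_2 = 0.187729 × 0.818 + 0.031 = 0.184562.
u_3 = 0.184562 × 0.818 + 0.031 = 0.181972.
u_4 = 0.181972 × 0.818 + 0.031 = 0.179853.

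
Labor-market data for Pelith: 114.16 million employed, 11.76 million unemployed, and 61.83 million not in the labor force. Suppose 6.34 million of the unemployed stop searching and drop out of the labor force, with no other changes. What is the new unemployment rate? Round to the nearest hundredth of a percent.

Initially, labor force = 114.16 + 11.76 = 125.92 million, so u = 11.76/125.92 = 9.34%.
After the change, unemployed and labor force both fall by 6.34 → E = 114.16, U = 5.42, labor force = 119.58 million.
New unemployment rate = 5.42 / 119.58 = 4.53%.

New unemployment rate ≈ 4.53%.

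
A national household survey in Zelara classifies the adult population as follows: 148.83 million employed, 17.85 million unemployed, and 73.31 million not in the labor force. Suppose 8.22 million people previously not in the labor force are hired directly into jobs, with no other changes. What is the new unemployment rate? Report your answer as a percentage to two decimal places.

New unemployment rate ≈ 10.21%.

Initially, labor force = 148.83 + 17.85 = 166.68 million, so u = 17.85/166.68 = 10.71%.
After the change, employed and labor force both rise by 8.22; unemployed unchanged → E = 157.05, U = 17.85, labor force = 174.90 million.
New unemployment rate = 17.85 / 174.90 = 10.21%.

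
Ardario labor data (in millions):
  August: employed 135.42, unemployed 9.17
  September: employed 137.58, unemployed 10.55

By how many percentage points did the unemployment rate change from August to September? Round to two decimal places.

The unemployment rate changed by +0.78 percentage points.

August: labor force = 135.42 + 9.17 = 144.59; u = 9.17/144.59 = 6.34%.
September: labor force = 137.58 + 10.55 = 148.13; u = 10.55/148.13 = 7.12%.
Change = 7.12% − 6.34% = +0.78 pp.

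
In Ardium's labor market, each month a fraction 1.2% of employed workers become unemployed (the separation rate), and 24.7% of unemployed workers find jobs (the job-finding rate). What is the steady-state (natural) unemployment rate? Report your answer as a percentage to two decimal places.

At steady state the flows balance: s·E = f·U, so U/(E+U) = s/(s+f).
u* = 1.2 / (1.2 + 24.7) = 1.2 / 25.90 = 4.63%.

Steady-state unemployment rate ≈ 4.63%.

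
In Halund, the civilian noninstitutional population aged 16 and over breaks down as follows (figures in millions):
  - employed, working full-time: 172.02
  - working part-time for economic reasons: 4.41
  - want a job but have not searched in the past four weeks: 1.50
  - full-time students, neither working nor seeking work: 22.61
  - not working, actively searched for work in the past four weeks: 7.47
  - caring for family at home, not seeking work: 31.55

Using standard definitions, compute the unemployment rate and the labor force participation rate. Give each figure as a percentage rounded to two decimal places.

Employed = 172.02 + 4.41 = 176.43 million (anyone who worked, including part-time for economic reasons, counts as employed).
Unemployed = 7.47 million.
Labor force = 176.43 + 7.47 = 183.90 million.
Not in labor force = 1.50 + 22.61 + 31.55 = 55.66 million (those not working and not actively searching are outside the labor force — including those who want a job but have given up searching).
Civilian working-age population = 183.90 + 55.66 = 239.56 million.
Unemployment rate = 7.47 / 183.90 = 4.06%.
Labor force participation rate = 183.90 / 239.56 = 76.77%.

Unemployment rate ≈ 4.06%; labor force participation rate ≈ 76.77%.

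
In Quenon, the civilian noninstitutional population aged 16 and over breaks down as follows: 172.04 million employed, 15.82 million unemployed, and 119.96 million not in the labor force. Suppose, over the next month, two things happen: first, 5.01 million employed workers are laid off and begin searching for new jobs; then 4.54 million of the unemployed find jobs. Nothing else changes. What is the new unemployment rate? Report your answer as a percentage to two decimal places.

New unemployment rate ≈ 8.67%.

Initially, labor force = 172.04 + 15.82 = 187.86 million, so u = 15.82/187.86 = 8.42%.
After the first change, employed falls and unemployed rises by 5.01; labor force unchanged → E = 167.03, U = 20.83, labor force = 187.86 million.
After the second change, unemployed falls and employed rises by 4.54; labor force unchanged → E = 171.57, U = 16.29, labor force = 187.86 million.
New unemployment rate = 16.29 / 187.86 = 8.67%.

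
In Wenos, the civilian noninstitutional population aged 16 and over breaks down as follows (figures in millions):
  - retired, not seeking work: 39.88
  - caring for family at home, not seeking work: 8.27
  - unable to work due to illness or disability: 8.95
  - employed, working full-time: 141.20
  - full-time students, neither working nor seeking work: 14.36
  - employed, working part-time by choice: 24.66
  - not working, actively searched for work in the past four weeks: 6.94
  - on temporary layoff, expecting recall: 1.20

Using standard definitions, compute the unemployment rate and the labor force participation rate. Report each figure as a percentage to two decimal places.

Employed = 141.20 + 24.66 = 165.86 million.
Unemployed = 6.94 + 1.20 = 8.14 million (jobless and actively searching, or on temporary layoff).
Labor force = 165.86 + 8.14 = 174.00 million.
Not in labor force = 39.88 + 8.27 + 8.95 + 14.36 = 71.46 million (those not working and not actively searching are outside the labor force).
Civilian working-age population = 174.00 + 71.46 = 245.46 million.
Unemployment rate = 8.14 / 174.00 = 4.68%.
Labor force participation rate = 174.00 / 245.46 = 70.89%.

Unemployment rate ≈ 4.68%; labor force participation rate ≈ 70.89%.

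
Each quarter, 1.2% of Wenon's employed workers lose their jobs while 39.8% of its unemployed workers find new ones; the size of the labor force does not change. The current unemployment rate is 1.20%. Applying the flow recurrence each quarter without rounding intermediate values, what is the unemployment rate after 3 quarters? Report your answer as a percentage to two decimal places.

With a fixed labor force, u_{t+1} = u_t + s·(1−u_t) − f·u_t = u_t·(1−s−f) + s.
Here 1−s−f = 0.590 and s = 0.012.
u_1 = 0.012000 × 0.590 + 0.012 = 0.019080.
u_2 = 0.019080 × 0.590 + 0.012 = 0.023257.
u_3 = 0.023257 × 0.590 + 0.012 = 0.025722.

Unemployment rate after three quarters ≈ 2.57%.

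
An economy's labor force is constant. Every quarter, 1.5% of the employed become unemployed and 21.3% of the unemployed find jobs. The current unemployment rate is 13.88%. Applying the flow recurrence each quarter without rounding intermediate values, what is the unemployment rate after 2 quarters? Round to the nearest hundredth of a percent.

With a fixed labor force, u_{t+1} = u_t + s·(1−u_t) − f·u_t = u_t·(1−s−f) + s.
Here 1−s−f = 0.772 and s = 0.015.
u_1 = 0.138800 × 0.772 + 0.015 = 0.122154.
u_2 = 0.122154 × 0.772 + 0.015 = 0.109303.

Unemployment rate after two quarters ≈ 10.93%.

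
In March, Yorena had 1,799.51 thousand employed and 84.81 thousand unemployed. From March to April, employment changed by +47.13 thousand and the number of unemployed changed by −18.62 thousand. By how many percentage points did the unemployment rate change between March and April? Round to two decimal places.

The unemployment rate changed by −1.04 percentage points.

March: labor force = 1,799.51 + 84.81 = 1,884.32; u = 84.81/1,884.32 = 4.50%.
April: labor force = 1,846.64 + 66.19 = 1,912.83; u = 66.19/1,912.83 = 3.46%.
Change = 3.46% − 4.50% = −1.04 pp.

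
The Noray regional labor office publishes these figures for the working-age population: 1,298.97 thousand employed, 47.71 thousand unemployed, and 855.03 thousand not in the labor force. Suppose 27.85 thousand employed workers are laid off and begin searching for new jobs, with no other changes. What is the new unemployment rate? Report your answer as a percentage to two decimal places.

Initially, labor force = 1,298.97 + 47.71 = 1,346.68 thousand, so u = 47.71/1,346.68 = 3.54%.
After the change, employed falls and unemployed rises by 27.85; labor force unchanged → E = 1,271.12, U = 75.56, labor force = 1,346.68 thousand.
New unemployment rate = 75.56 / 1,346.68 = 5.61%.

New unemployment rate ≈ 5.61%.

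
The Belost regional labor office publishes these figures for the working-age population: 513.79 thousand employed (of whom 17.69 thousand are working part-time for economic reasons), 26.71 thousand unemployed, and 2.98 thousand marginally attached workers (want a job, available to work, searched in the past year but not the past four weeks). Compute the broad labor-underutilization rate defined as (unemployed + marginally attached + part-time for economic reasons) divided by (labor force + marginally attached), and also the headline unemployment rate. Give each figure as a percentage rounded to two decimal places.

Broad underutilization rate ≈ 8.72%; headline unemployment rate ≈ 4.94%.

Labor force = 513.79 + 26.71 = 540.50 thousand.
Numerator = 26.71 + 2.98 + 17.69 = 47.38 thousand.
Denominator = 540.50 + 2.98 = 543.48 thousand.
Broad rate = 47.38 / 543.48 = 8.72%.
Headline unemployment rate = 26.71 / 540.50 = 4.94%.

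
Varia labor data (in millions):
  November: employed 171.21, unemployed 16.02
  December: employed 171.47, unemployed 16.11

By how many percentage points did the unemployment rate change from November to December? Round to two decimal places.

The unemployment rate changed by +0.03 percentage points.

November: labor force = 171.21 + 16.02 = 187.23; u = 16.02/187.23 = 8.56%.
December: labor force = 171.47 + 16.11 = 187.58; u = 16.11/187.58 = 8.59%.
Change = 8.59% − 8.56% = +0.03 pp.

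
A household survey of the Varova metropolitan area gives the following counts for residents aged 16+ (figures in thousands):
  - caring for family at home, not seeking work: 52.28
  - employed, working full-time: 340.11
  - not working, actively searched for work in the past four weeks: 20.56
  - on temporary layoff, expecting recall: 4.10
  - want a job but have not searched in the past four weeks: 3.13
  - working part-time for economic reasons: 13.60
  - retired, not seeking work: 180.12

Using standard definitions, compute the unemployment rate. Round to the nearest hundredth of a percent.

Unemployment rate ≈ 6.52%.

Employed = 340.11 + 13.60 = 353.71 thousand (anyone who worked, including part-time for economic reasons, counts as employed).
Unemployed = 20.56 + 4.10 = 24.66 thousand (jobless and actively searching, or on temporary layoff).
Labor force = 353.71 + 24.66 = 378.37 thousand.
Unemployment rate = 24.66 / 378.37 = 6.52%.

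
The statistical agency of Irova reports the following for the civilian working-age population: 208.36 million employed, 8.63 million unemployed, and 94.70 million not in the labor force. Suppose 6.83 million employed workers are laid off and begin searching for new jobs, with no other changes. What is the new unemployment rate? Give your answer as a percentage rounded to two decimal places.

New unemployment rate ≈ 7.12%.

Initially, labor force = 208.36 + 8.63 = 216.99 million, so u = 8.63/216.99 = 3.98%.
After the change, employed falls and unemployed rises by 6.83; labor force unchanged → E = 201.53, U = 15.46, labor force = 216.99 million.
New unemployment rate = 15.46 / 216.99 = 7.12%.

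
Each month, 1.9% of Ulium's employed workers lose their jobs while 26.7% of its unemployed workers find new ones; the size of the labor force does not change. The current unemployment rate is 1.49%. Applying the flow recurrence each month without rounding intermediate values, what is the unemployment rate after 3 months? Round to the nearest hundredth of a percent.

With a fixed labor force, u_{t+1} = u_t + s·(1−u_t) − f·u_t = u_t·(1−s−f) + s.
Here 1−s−f = 0.714 and s = 0.019.
u_1 = 0.014900 × 0.714 + 0.019 = 0.029639.
u_2 = 0.029639 × 0.714 + 0.019 = 0.040162.
u_3 = 0.040162 × 0.714 + 0.019 = 0.047676.

Unemployment rate after three months ≈ 4.77%.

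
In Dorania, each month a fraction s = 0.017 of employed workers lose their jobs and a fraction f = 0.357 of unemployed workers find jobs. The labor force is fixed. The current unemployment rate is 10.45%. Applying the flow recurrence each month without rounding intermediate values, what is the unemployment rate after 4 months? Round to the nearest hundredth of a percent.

With a fixed labor force, u_{t+1} = u_t + s·(1−u_t) − f·u_t = u_t·(1−s−f) + s.
Here 1−s−f = 0.626 and s = 0.017.
u_1 = 0.104500 × 0.626 + 0.017 = 0.082417.
u_2 = 0.082417 × 0.626 + 0.017 = 0.068593.
u_3 = 0.068593 × 0.626 + 0.017 = 0.059939.
u_4 = 0.059939 × 0.626 + 0.017 = 0.054522.

Unemployment rate after four months ≈ 5.45%.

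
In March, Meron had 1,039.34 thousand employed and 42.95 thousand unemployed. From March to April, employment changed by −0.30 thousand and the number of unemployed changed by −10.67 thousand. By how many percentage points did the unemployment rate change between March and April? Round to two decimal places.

March: labor force = 1,039.34 + 42.95 = 1,082.29; u = 42.95/1,082.29 = 3.97%.
April: labor force = 1,039.04 + 32.28 = 1,071.32; u = 32.28/1,071.32 = 3.01%.
Change = 3.01% − 3.97% = −0.96 pp.

The unemployment rate changed by −0.96 percentage points.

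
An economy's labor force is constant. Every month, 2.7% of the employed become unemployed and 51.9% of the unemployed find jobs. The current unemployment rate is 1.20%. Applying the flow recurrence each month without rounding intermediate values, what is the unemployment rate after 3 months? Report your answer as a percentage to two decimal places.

With a fixed labor force, u_{t+1} = u_t + s·(1−u_t) − f·u_t = u_t·(1−s−f) + s.
Here 1−s−f = 0.454 and s = 0.027.
u_1 = 0.012000 × 0.454 + 0.027 = 0.032448.
u_2 = 0.032448 × 0.454 + 0.027 = 0.041731.
u_3 = 0.041731 × 0.454 + 0.027 = 0.045946.

Unemployment rate after three months ≈ 4.59%.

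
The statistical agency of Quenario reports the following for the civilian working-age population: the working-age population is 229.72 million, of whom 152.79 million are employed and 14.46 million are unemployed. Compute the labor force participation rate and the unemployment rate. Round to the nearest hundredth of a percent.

Labor force = employed + unemployed = 152.79 + 14.46 = 167.25 million.
Unemployment rate = 14.46 / 167.25 = 8.65%.
Labor force participation rate = 167.25 / 229.72 = 72.81%.

Labor force participation rate ≈ 72.81%; unemployment rate ≈ 8.65%.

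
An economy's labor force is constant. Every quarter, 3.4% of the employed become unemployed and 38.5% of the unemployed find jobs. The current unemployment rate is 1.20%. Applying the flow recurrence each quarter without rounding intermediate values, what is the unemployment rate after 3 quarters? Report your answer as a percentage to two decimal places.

Unemployment rate after three quarters ≈ 6.76%.

With a fixed labor force, u_{t+1} = u_t + s·(1−u_t) − f·u_t = u_t·(1−s−f) + s.
Here 1−s−f = 0.581 and s = 0.034.
u_1 = 0.012000 × 0.581 + 0.034 = 0.040972.
u_2 = 0.040972 × 0.581 + 0.034 = 0.057805.
u_3 = 0.057805 × 0.581 + 0.034 = 0.067585.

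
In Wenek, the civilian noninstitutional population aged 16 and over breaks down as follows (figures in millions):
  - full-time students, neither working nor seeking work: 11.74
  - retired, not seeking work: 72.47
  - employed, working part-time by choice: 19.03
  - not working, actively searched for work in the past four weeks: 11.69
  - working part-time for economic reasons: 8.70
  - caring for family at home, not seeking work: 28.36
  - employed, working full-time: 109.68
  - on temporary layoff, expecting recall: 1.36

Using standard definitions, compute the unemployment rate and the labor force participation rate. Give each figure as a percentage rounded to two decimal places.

Unemployment rate ≈ 8.67%; labor force participation rate ≈ 57.20%.

Employed = 19.03 + 8.70 + 109.68 = 137.41 million (anyone who worked, including part-time for economic reasons, counts as employed).
Unemployed = 11.69 + 1.36 = 13.05 million (jobless and actively searching, or on temporary layoff).
Labor force = 137.41 + 13.05 = 150.46 million.
Not in labor force = 11.74 + 72.47 + 28.36 = 112.57 million (those not working and not actively searching are outside the labor force).
Civilian working-age population = 150.46 + 112.57 = 263.03 million.
Unemployment rate = 13.05 / 150.46 = 8.67%.
Labor force participation rate = 150.46 / 263.03 = 57.20%.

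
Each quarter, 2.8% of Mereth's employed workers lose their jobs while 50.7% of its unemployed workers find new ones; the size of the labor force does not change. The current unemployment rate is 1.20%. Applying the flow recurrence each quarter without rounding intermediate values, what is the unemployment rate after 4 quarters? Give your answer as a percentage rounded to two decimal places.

With a fixed labor force, u_{t+1} = u_t + s·(1−u_t) − f·u_t = u_t·(1−s−f) + s.
Here 1−s−f = 0.465 and s = 0.028.
u_1 = 0.012000 × 0.465 + 0.028 = 0.033580.
u_2 = 0.033580 × 0.465 + 0.028 = 0.043615.
u_3 = 0.043615 × 0.465 + 0.028 = 0.048281.
u_4 = 0.048281 × 0.465 + 0.028 = 0.050451.

Unemployment rate after four quarters ≈ 5.05%.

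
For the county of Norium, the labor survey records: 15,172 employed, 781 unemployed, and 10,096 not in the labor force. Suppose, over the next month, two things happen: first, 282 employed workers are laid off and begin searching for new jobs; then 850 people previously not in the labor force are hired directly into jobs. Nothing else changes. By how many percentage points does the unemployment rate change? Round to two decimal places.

The unemployment rate changes by +1.43 percentage points.

Initially, labor force = 15,172 + 781 = 15,953, so u = 781/15,953 = 4.90%.
After the first change, employed falls and unemployed rises by 282; labor force unchanged → E = 14,890, U = 1,063, labor force = 15,953.
After the second change, employed and labor force both rise by 850; unemployed unchanged → E = 15,740, U = 1,063, labor force = 16,803.
New unemployment rate = 1,063 / 16,803 = 6.33%.
Change = 6.33% − 4.90% = +1.43 percentage points.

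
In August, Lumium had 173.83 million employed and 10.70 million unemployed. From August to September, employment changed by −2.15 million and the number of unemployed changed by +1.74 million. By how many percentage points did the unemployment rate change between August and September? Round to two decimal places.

August: labor force = 173.83 + 10.70 = 184.53; u = 10.70/184.53 = 5.80%.
September: labor force = 171.68 + 12.44 = 184.12; u = 12.44/184.12 = 6.76%.
Change = 6.76% − 5.80% = +0.96 pp.

The unemployment rate changed by +0.96 percentage points.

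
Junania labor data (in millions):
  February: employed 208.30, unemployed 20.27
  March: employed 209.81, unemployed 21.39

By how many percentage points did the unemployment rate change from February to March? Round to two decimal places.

The unemployment rate changed by +0.38 percentage points.

February: labor force = 208.30 + 20.27 = 228.57; u = 20.27/228.57 = 8.87%.
March: labor force = 209.81 + 21.39 = 231.20; u = 21.39/231.20 = 9.25%.
Change = 9.25% − 8.87% = +0.38 pp.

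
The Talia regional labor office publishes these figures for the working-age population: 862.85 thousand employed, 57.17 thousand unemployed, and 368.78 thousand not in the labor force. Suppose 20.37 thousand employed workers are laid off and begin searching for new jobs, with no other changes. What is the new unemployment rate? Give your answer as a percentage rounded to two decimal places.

New unemployment rate ≈ 8.43%.

Initially, labor force = 862.85 + 57.17 = 920.02 thousand, so u = 57.17/920.02 = 6.21%.
After the change, employed falls and unemployed rises by 20.37; labor force unchanged → E = 842.48, U = 77.54, labor force = 920.02 thousand.
New unemployment rate = 77.54 / 920.02 = 8.43%.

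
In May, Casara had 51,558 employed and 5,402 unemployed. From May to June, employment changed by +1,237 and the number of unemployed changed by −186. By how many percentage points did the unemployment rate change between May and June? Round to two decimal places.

May: labor force = 51,558 + 5,402 = 56,960; u = 5,402/56,960 = 9.48%.
June: labor force = 52,795 + 5,216 = 58,011; u = 5,216/58,011 = 8.99%.
Change = 8.99% − 9.48% = −0.49 pp.

The unemployment rate changed by −0.49 percentage points.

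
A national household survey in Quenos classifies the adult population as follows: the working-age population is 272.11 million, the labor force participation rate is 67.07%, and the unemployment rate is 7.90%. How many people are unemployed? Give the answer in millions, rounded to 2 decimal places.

Labor force = 0.6707 × 272.11 = 182.50 million.
Unemployed = 0.0790 × 182.50 ≈ 14.42 million.

About 14.42 million are unemployed.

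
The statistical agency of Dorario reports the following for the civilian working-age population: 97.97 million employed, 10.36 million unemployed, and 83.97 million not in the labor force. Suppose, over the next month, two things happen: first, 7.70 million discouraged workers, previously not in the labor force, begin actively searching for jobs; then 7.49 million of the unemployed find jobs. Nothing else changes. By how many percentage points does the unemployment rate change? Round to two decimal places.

The unemployment rate changes by −0.45 percentage points.

Initially, labor force = 97.97 + 10.36 = 108.33 million, so u = 10.36/108.33 = 9.56%.
After the first change, unemployed and labor force both rise by 7.70 → E = 97.97, U = 18.06, labor force = 116.03 million.
After the second change, unemployed falls and employed rises by 7.49; labor force unchanged → E = 105.46, U = 10.57, labor force = 116.03 million.
New unemployment rate = 10.57 / 116.03 = 9.11%.
Change = 9.11% − 9.56% = −0.45 percentage points.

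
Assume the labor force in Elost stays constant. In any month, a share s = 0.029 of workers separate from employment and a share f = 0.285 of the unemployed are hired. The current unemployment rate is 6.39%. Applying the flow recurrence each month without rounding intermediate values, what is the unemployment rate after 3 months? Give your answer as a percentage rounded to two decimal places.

Unemployment rate after three months ≈ 8.32%.

With a fixed labor force, u_{t+1} = u_t + s·(1−u_t) − f·u_t = u_t·(1−s−f) + s.
Here 1−s−f = 0.686 and s = 0.029.
u_1 = 0.063900 × 0.686 + 0.029 = 0.072835.
u_2 = 0.072835 × 0.686 + 0.029 = 0.078965.
u_3 = 0.078965 × 0.686 + 0.029 = 0.083170.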